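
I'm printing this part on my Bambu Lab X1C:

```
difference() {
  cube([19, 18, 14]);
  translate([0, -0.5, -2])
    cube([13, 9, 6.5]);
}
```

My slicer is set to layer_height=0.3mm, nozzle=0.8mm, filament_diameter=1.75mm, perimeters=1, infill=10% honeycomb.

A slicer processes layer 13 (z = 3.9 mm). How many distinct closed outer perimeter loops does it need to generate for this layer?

At z = 3.9 mm: the cube is present — its section is the full 19×18 rectangle; the cube at (0, -0.5) is present — its section is the full 13×9 rectangle; After the difference (first − rest): starting from the 19×18 cube, the 13×9 cube at (0, -0.5) partially overlaps it — only the 110.50 mm² overlap (of its 117.00 mm²) is removed, clipping the outline — 1 connected region. The result has 1 disconnected region.

1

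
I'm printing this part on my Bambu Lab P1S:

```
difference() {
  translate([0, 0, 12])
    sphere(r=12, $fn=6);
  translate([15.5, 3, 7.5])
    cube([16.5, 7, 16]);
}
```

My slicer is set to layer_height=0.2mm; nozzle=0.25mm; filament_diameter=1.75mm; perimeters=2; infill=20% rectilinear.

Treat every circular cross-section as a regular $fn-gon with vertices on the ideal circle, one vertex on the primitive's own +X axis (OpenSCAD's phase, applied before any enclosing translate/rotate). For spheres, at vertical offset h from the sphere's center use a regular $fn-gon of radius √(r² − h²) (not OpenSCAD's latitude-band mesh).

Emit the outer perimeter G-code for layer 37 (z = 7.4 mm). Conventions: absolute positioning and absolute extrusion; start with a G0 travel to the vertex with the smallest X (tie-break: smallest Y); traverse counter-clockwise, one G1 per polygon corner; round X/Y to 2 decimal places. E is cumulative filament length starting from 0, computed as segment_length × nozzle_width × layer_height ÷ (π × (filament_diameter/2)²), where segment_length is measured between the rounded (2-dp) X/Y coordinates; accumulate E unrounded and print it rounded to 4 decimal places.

At z = 7.4 mm: the r=12 sphere slices to a regular 6-gon of circumradius 11.083 (√(r²−h²) with h=4.6 from center); the cube at (15.5, 3) does not reach this height (z outside [7.5, 23.5]); After the difference (first − rest): none of the subtracted shapes is present at this height, so the r=12 sphere is unchanged — 1 connected region. The outline is a single polygon with 6 vertices. Extrusion per mm of travel: 0.25 × 0.2 / (π × 0.875²) = 0.020788. Accumulating E over each segment gives final E = 1.3823.

G0 X-11.08 Y0.00 Z7.40
G1 X-5.54 Y-9.60 E0.2304
G1 X5.54 Y-9.60 E0.4607
G1 X11.08 Y0.00 E0.6911
G1 X5.54 Y9.60 E0.9215
G1 X-5.54 Y9.60 E1.1519
G1 X-11.08 Y0.00 E1.3823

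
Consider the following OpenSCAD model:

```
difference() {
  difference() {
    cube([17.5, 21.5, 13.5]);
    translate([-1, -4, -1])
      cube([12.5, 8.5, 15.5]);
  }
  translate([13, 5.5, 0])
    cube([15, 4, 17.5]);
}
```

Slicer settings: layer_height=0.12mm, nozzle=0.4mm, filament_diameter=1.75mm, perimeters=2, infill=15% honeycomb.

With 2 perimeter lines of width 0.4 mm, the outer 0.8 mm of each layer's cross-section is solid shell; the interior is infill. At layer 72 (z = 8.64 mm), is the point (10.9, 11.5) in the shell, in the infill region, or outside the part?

At z = 8.64 mm: the cube (footprint 17.5×21.5) is included at this height; the cube at (-1, -4) is present — its section is the full 12.5×8.5 rectangle; After the difference (first − rest): starting from the 17.5×21.5 cube, the 12.5×8.5 cube at (-1, -4) partially overlaps it — only the 51.75 mm² overlap (of its 106.25 mm²) is removed, clipping the outline — 1 connected region; the cube at (13, 5.5) (footprint 15×4) is included at this height; After the difference (first − rest): starting from the result so far, the 15×4 cube at (13, 5.5) partially overlaps it — only the 18.00 mm² overlap (of its 60.00 mm²) is removed, clipping the outline — 1 connected region. Overall, the cross-section is a single solid region. The nearest boundary edge runs (17.50, 9.50)→(13.00, 9.50); distance from the point to it = 2.90 mm. The point is inside the cross-section and 2.90 mm from the nearest boundary — more than the 0.8 mm shell width (2 × 0.4), so it's in the infill interior.

infill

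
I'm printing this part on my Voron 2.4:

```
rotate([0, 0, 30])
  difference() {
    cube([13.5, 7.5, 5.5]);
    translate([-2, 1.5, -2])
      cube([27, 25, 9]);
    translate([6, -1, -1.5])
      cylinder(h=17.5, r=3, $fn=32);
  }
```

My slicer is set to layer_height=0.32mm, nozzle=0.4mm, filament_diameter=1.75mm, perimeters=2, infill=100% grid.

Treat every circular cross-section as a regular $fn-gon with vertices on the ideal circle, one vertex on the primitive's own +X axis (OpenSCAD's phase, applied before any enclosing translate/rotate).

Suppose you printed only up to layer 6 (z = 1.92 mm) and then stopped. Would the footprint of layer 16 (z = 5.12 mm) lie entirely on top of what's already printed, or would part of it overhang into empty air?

Compare the two slices. At z = 1.92: the cube (footprint 13.5×7.5) is included at this height (area 101.25 mm²); the cube at (-2, 1.5) (footprint 27×25) is included at this height (area 675.00 mm²); the cylinder at (6, -1): section is a regular 32-gon, circumradius r=3 (area = (32/2)·3.000²·sin(360°/32) = 28.09 mm²); Subtracting the remaining from the first: starting from the 13.5×7.5 cube (101.25 mm²), the 27×25 cube at (-2, 1.5) partially overlaps it — only the 81.00 mm² overlap (of its 675.00 mm²) is removed, clipping the outline; the r=3 cylinder at (6, -1) partially overlaps it — only the 7.09 mm² overlap (of its 28.09 mm²) is removed, clipping the outline — area = 13.16 mm²; (rotated 30° about Z; rotation is an isometry so areas/perimeters/island counts are preserved). At z = 5.12: the cube is present — its section is the full 13.5×7.5 rectangle (area 101.25 mm²); the 27×25 cube at (-2, 1.5) contributes its full rectangle (area 675.00 mm²); the r=3 cylinder at (6, -1) gives a regular 32-gon of circumradius 3 (constant along its height) (area = (32/2)·3.000²·sin(360°/32) = 28.09 mm²); After the difference (first − rest): starting from the 13.5×7.5 cube (101.25 mm²), the 27×25 cube at (-2, 1.5) partially overlaps it — only the 81.00 mm² overlap (of its 675.00 mm²) is removed, clipping the outline; the r=3 cylinder at (6, -1) partially overlaps it — only the 7.09 mm² overlap (of its 28.09 mm²) is removed, clipping the outline — area = 13.16 mm²; (rotated 30° about Z; rotation is an isometry so areas/perimeters/island counts are preserved). Checking containment: the cross-section at z = 5.12 is a subset of the cross-section at z = 1.92.

entirely on top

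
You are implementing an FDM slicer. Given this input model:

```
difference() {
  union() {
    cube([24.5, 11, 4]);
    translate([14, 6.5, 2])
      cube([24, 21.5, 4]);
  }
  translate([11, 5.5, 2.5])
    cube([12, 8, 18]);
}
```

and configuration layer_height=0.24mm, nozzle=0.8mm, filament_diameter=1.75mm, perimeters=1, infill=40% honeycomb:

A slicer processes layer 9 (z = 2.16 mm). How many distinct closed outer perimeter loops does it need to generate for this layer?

1

At z = 2.16 mm: the 24.5×11 cube contributes its full rectangle; the 24×21.5 cube at (14, 6.5) contributes its full rectangle; Taking the union: the regions partially overlap (shared area 47.25 mm²), so overlapping operands fuse into one piece — 1 connected region; the cube at (11, 5.5) is not intersected at this z (z outside [2.5, 20.5]); After the difference (first − rest): none of the subtracted shapes is present at this height, so the result so far is unchanged — 1 connected region. The result has 1 disconnected region.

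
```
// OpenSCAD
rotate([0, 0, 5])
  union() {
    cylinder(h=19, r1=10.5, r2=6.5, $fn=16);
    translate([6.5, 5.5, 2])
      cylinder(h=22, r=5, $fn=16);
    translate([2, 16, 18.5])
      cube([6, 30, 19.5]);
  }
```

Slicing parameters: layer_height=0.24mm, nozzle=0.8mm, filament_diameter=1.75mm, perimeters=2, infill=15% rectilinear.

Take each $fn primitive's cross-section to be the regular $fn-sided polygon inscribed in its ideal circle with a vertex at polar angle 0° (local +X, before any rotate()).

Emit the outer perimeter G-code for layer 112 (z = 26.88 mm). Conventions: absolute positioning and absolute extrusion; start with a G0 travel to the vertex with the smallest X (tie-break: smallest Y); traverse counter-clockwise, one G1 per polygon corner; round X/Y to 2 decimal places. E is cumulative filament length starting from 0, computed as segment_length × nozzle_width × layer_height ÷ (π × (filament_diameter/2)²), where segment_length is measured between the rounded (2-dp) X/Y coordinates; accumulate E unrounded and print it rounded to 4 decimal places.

G0 X-2.02 Y46.00 Z26.88
G1 X0.60 Y16.11 E2.3951
G1 X6.58 Y16.64 E2.8743
G1 X3.96 Y46.52 E5.2686
G1 X-2.02 Y46.00 E5.7478

At z = 26.88 mm: the cone is not intersected at this z (z outside [0, 19]); the cylinder at (6.5, 5.5) does not reach this height (z outside [2, 24]); the 6×30 cube at (2, 16) contributes its full rectangle; Taking the union: only the 6×30 cube at (2, 16) is present, so the union is just that shape — 1 connected region; (rotated 5° about Z; rotation is an isometry so areas/perimeters/island counts are preserved). The outline is a single polygon with 4 vertices. Extrusion per mm of travel: 0.8 × 0.24 / (π × 0.875²) = 0.079824. Accumulating E over each segment gives final E = 5.7478.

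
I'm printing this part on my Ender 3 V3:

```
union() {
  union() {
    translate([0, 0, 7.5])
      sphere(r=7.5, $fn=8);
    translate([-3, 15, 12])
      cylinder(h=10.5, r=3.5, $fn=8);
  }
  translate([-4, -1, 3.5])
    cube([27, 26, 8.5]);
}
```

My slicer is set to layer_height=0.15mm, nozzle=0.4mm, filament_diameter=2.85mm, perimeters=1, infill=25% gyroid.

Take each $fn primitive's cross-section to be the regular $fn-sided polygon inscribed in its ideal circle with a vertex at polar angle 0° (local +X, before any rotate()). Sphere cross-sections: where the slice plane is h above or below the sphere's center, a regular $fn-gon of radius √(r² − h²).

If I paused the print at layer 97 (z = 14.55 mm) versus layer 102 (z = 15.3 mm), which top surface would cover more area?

Layer 97 (z = 14.55): the sphere: section is a regular 8-gon, circumradius = √(r²−h²) = √(7.5²−7.05²) = 2.559 (area = (8/2)·2.559²·sin(360°/8) = 18.52 mm²); the r=3.5 cylinder at (-3, 15) contributes a regular 8-gon of circumradius 3.5 (area = (8/2)·3.500²·sin(360°/8) = 34.65 mm²); Taking the union: the 2 present regions are separate (no shared area or edge), so areas and boundary lengths simply add and each stays a separate island — area = 53.17 mm²; the cube at (-4, -1) does not reach this height (z outside [3.5, 12]); Taking the union: only the result so far is present, so the union is just that shape — area = 53.17 mm². So its area = 53.17 mm². Layer 102 (z = 15.3): the sphere is not intersected at this z (|z−center|=7.800 > r=7.5); the r=3.5 cylinder at (-3, 15) gives a regular 8-gon of circumradius 3.5 (constant along its height) (area = (8/2)·3.500²·sin(360°/8) = 34.65 mm²); Combining (union): only the r=3.5 cylinder at (-3, 15) is present, so the union is just that shape — area = 34.65 mm²; the cube at (-4, -1) is absent (z outside [3.5, 12]); Combining (union): only that combined region is present, so the union is just that shape — area = 34.65 mm². So its area = 34.65 mm². Layer 97 is larger (53.17 vs 34.65 mm²).

layer 97 (z = 14.55 mm)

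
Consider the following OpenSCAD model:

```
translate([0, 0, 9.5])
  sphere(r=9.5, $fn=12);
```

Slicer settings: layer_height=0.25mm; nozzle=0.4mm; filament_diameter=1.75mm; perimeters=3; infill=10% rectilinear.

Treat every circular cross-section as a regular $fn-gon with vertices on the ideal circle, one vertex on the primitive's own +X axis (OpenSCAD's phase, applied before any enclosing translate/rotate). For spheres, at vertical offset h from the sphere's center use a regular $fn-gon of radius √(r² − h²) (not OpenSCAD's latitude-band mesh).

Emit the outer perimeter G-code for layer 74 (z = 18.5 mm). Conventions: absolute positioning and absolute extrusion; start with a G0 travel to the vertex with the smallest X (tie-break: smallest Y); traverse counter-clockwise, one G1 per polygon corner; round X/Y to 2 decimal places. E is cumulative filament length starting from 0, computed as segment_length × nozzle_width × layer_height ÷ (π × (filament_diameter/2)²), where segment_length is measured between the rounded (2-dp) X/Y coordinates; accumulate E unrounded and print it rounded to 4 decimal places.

G0 X-3.04 Y0.00 Z18.50
G1 X-2.63 Y-1.52 E0.0655
G1 X-1.52 Y-2.63 E0.1307
G1 X0.00 Y-3.04 E0.1962
G1 X1.52 Y-2.63 E0.2616
G1 X2.63 Y-1.52 E0.3269
G1 X3.04 Y0.00 E0.3923
G1 X2.63 Y1.52 E0.4578
G1 X1.52 Y2.63 E0.5231
G1 X0.00 Y3.04 E0.5885
G1 X-1.52 Y2.63 E0.6540
G1 X-2.63 Y1.52 E0.7192
G1 X-3.04 Y0.00 E0.7847

At z = 18.5 mm: the sphere: section is a regular 12-gon, circumradius = √(r²−h²) = √(9.5²−9²) = 3.041. The outline is a single polygon with 12 vertices. Extrusion per mm of travel: 0.4 × 0.25 / (π × 0.875²) = 0.041575. Accumulating E over each segment gives final E = 0.7847.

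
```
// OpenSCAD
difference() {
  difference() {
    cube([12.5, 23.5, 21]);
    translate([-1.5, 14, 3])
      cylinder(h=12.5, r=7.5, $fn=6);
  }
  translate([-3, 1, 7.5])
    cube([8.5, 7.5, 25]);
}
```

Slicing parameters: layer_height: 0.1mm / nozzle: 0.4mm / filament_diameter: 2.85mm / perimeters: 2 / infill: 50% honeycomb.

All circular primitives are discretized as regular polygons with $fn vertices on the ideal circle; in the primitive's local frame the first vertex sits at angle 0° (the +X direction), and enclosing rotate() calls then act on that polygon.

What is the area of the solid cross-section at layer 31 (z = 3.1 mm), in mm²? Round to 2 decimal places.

240.16 mm²

At z = 3.1 mm: the cube (footprint 12.5×23.5) is included at this height (area 293.75 mm²); the r=7.5 cylinder at (-1.5, 14) contributes a regular 6-gon of circumradius 7.5 (area = (6/2)·7.500²·sin(360°/6) = 146.14 mm²); Subtracting the remaining from the first: starting from the 12.5×23.5 cube (293.75 mm²), the r=7.5 cylinder at (-1.5, 14) partially overlaps it — only the 53.59 mm² overlap (of its 146.14 mm²) is removed, clipping the outline — area = 240.16 mm²; the cube at (-3, 1) is absent (z outside [7.5, 32.5]); After the difference (first − rest): none of the subtracted shapes is present at this height, so that combined region is unchanged — area = 240.16 mm². Overall, the cross-section is a single solid region. Net area = 240.16 mm².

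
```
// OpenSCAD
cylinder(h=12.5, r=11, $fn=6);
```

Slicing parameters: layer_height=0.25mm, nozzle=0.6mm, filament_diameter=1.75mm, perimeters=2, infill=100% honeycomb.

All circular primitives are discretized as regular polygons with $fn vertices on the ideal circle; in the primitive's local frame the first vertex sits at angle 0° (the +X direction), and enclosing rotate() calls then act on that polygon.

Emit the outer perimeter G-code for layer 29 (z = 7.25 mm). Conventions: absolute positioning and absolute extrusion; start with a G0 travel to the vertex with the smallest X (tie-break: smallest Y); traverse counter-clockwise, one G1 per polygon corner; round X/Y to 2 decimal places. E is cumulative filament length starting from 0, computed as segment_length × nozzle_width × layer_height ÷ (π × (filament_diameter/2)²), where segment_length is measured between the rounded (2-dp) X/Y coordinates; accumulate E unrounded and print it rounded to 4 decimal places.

At z = 7.25 mm: the cylinder: section is a regular 6-gon, circumradius r=11. The outline is a single polygon with 6 vertices. Extrusion per mm of travel: 0.6 × 0.25 / (π × 0.875²) = 0.062363. Accumulating E over each segment gives final E = 4.1167.

G0 X-11.00 Y0.00 Z7.25
G1 X-5.50 Y-9.53 E0.6862
G1 X5.50 Y-9.53 E1.3722
G1 X11.00 Y0.00 E2.0584
G1 X5.50 Y9.53 E2.7446
G1 X-5.50 Y9.53 E3.4306
G1 X-11.00 Y0.00 E4.1167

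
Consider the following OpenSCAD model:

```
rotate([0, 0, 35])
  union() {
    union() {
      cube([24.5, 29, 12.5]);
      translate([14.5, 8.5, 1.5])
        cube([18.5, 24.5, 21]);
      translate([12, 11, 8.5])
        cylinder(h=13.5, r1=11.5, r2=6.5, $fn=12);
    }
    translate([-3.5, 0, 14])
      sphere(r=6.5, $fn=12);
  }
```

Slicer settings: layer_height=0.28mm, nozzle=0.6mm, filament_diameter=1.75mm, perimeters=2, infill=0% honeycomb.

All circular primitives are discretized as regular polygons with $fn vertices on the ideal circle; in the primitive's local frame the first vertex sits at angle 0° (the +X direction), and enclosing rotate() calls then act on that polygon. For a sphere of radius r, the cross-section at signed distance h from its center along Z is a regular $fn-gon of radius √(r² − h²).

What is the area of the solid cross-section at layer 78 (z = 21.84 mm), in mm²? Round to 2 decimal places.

556.30 mm²

At z = 21.84 mm: the cube is not intersected at this z (z outside [0, 12.5]); the 18.5×24.5 cube at (14.5, 8.5) contributes its full rectangle (area 453.25 mm²); the cone at (12, 11): at t=0.988 of its height the radius interpolates to r₁+(r₂−r₁)t = 6.559, giving a regular 12-gon of that circumradius (area = (12/2)·6.559²·sin(360°/12) = 129.07 mm²); Taking the union: the regions partially overlap — summed areas 582.32 mm² minus the doubly-counted overlap 26.02 mm² gives 556.30 mm² — area = 556.30 mm²; the sphere at (-3.5, 0) is absent (|z−center|=7.840 > r=6.5); Merging all regions: only the result so far is present, so the union is just that shape — area = 556.30 mm²; (whole slice rotated 35° about Z — lengths, areas and connectivity unchanged). Overall, the cross-section is a single solid region. Net area = 556.30 mm².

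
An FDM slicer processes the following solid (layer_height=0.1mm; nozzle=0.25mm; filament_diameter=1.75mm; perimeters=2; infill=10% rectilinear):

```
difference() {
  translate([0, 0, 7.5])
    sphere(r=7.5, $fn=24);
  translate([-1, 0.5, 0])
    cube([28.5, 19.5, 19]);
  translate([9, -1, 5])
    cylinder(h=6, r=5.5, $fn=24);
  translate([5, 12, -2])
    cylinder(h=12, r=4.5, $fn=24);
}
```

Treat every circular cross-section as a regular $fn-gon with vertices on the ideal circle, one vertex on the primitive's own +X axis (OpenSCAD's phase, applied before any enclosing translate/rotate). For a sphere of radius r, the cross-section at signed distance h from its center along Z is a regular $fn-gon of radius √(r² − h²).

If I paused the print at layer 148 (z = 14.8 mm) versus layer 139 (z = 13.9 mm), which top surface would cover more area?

layer 139 (z = 13.9 mm)

Layer 148 (z = 14.8): the r=7.5 sphere contributes a regular 24-gon of circumradius √(7.5²−7.3²) = 1.720 (area = (24/2)·1.720²·sin(360°/24) = 9.19 mm²); the cube at (-1, 0.5) is present — its section is the full 28.5×19.5 rectangle (area 555.75 mm²); the cylinder at (9, -1) does not reach this height (z outside [5, 11]); the cylinder at (5, 12) is absent (z outside [-2, 10]); Subtracting the remaining from the first: starting from the r=7.5 sphere (9.19 mm²), the 28.5×19.5 cube at (-1, 0.5) partially overlaps it — only the 2.56 mm² overlap (of its 555.75 mm²) is removed, clipping the outline — area = 6.63 mm². So its area = 6.63 mm². Layer 139 (z = 13.9): the r=7.5 sphere slices to a regular 24-gon of circumradius 3.910 (√(r²−h²) with h=6.4 from center) (area = (24/2)·3.910²·sin(360°/24) = 47.49 mm²); the cube at (-1, 0.5) (footprint 28.5×19.5) is included at this height (area 555.75 mm²); the cylinder at (9, -1) is not intersected at this z (z outside [5, 11]); the cylinder at (5, 12) is absent (z outside [-2, 10]); Subtracting the remaining from the first: starting from the r=7.5 sphere (47.49 mm²), the 28.5×19.5 cube at (-1, 0.5) partially overlaps it — only the 13.28 mm² overlap (of its 555.75 mm²) is removed, clipping the outline — area = 34.21 mm². So its area = 34.21 mm². Layer 139 is larger (34.21 vs 6.63 mm²).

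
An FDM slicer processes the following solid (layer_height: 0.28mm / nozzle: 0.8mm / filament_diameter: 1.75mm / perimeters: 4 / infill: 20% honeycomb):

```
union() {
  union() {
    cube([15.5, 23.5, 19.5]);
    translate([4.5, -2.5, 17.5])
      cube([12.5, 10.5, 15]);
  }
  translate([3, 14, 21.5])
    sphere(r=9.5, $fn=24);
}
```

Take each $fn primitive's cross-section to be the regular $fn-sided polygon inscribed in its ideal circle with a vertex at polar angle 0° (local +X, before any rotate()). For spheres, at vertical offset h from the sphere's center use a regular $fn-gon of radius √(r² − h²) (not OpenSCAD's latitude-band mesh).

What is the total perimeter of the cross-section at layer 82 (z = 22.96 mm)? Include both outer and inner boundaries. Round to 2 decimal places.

At z = 22.96 mm: the cube is absent (z outside [0, 19.5]); the cube at (4.5, -2.5) is present — its section is the full 12.5×10.5 rectangle (perimeter 46.00 mm); Merging all regions: only the 12.5×10.5 cube at (4.5, -2.5) is present, so the union is just that shape — boundary = 46.00 mm; the r=9.5 sphere at (3, 14) contributes a regular 24-gon of circumradius √(9.5²−1.46²) = 9.387 (perimeter = 2·24·9.387·sin(180°/24) = 58.81 mm); Taking the union: the regions partially overlap (shared area 11.64 mm²), so the edge portions inside another operand are dropped and the merged outline is re-measured after clipping — boundary = 89.35 mm. Overall, the cross-section is a single solid region. Total boundary length (outer) = 89.35 mm.

89.35 mm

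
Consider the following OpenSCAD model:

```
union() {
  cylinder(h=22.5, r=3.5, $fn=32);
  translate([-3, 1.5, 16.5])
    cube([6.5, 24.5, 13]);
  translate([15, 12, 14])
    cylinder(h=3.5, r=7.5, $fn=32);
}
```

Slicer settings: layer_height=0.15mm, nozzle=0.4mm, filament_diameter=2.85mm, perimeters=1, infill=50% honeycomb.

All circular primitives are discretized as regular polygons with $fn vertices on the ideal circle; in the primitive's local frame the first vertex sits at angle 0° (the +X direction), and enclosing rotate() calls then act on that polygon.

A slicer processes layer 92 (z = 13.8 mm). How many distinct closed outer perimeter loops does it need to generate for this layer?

1

At z = 13.8 mm: the r=3.5 cylinder contributes a regular 32-gon of circumradius 3.5; the cube at (-3, 1.5) is not intersected at this z (z outside [16.5, 29.5]); the cylinder at (15, 12) is absent (z outside [14, 17.5]); Combining (union): only the r=3.5 cylinder is present, so the union is just that shape — 1 connected region. The result has 1 disconnected region.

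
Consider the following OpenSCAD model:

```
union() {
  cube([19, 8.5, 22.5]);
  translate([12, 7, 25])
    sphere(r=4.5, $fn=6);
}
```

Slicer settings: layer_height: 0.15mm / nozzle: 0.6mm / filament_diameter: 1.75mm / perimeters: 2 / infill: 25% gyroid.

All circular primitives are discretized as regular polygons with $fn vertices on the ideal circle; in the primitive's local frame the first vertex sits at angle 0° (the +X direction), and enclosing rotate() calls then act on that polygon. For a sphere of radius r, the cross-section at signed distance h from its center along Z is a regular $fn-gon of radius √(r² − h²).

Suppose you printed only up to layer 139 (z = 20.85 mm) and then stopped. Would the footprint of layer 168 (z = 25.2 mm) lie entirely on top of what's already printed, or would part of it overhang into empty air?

part overhangs

Compare the two slices. At z = 20.85: the cube (footprint 19×8.5) is included at this height (area 161.50 mm²); the sphere at (12, 7): section is a regular 6-gon, circumradius = √(r²−h²) = √(4.5²−4.15²) = 1.740 (area = (6/2)·1.740²·sin(360°/6) = 7.87 mm²); Merging all regions: the regions partially overlap — summed areas 169.37 mm² minus the doubly-counted overlap 7.85 mm² gives 161.51 mm² — area = 161.51 mm². At z = 25.2: the cube is not intersected at this z (z outside [0, 22.5]); the sphere at (12, 7): section is a regular 6-gon, circumradius = √(r²−h²) = √(4.5²−0.2²) = 4.496 (area = (6/2)·4.496²·sin(360°/6) = 52.51 mm²); Combining (union): only the r=4.5 sphere at (12, 7) is present, so the union is just that shape — area = 52.51 mm². Checking containment: at z = 25.2 the cross-section extends beyond the z = 20.85 cross-section by about 14.05 mm².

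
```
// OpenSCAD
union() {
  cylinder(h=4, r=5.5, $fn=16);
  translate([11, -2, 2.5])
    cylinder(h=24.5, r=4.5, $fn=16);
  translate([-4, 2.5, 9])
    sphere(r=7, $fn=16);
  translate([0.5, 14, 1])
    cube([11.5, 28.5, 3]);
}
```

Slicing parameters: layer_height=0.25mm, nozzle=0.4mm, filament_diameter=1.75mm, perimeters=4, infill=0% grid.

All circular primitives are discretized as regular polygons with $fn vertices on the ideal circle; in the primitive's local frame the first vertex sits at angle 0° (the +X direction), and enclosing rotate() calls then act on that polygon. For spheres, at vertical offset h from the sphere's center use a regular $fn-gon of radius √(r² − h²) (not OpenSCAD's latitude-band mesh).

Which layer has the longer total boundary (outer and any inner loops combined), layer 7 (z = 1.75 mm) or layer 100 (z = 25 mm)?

layer 7 (z = 1.75 mm)

Layer 7 (z = 1.75): the r=5.5 cylinder gives a regular 16-gon of circumradius 5.5 (constant along its height) (perimeter = 2·16·5.500·sin(180°/16) = 34.34 mm); the cylinder at (11, -2) is not intersected at this z (z outside [2.5, 27]); the sphere at (-4, 2.5) does not reach this height (|z−center|=7.250 > r=7); the cube at (0.5, 14) is present — its section is the full 11.5×28.5 rectangle (perimeter 80.00 mm); Taking the union: the 2 present regions are separate (no shared area or edge), so areas and boundary lengths simply add and each stays a separate island — boundary = 114.34 mm. So its perimeter = 114.34 mm. Layer 100 (z = 25): the cylinder does not reach this height (z outside [0, 4]); the cylinder at (11, -2): section is a regular 16-gon, circumradius r=4.5 (perimeter = 2·16·4.500·sin(180°/16) = 28.09 mm); the sphere at (-4, 2.5) is absent (|z−center|=16.000 > r=7); the cube at (0.5, 14) is absent (z outside [1, 4]); Merging all regions: only the r=4.5 cylinder at (11, -2) is present, so the union is just that shape — boundary = 28.09 mm. So its perimeter = 28.09 mm. Layer 7 is larger (114.34 vs 28.09 mm).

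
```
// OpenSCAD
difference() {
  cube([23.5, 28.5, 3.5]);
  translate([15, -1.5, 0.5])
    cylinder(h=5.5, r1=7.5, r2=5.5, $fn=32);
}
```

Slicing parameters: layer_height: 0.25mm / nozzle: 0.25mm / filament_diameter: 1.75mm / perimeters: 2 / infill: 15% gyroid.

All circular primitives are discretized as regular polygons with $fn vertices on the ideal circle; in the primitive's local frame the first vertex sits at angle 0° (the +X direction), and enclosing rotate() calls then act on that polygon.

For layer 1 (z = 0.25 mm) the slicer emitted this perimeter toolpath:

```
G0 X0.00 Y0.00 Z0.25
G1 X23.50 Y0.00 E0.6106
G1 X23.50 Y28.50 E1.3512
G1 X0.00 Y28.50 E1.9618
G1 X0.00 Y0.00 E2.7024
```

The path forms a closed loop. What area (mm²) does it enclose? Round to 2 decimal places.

Apply the shoelace formula to the sequence of (X, Y) vertices; enclosed area = 669.75 mm².

669.75 mm²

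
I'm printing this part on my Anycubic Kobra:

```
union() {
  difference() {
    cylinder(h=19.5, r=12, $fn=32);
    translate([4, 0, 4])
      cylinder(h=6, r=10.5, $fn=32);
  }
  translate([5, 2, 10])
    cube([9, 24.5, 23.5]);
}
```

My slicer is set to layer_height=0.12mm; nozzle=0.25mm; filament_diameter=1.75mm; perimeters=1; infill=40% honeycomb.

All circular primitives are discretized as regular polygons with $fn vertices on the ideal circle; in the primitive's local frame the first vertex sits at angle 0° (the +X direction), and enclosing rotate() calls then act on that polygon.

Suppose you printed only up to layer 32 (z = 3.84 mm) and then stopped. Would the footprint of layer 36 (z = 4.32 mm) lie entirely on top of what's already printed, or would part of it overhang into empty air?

entirely on top

Compare the two slices. At z = 3.84: the r=12 cylinder gives a regular 32-gon of circumradius 12 (constant along its height) (area = (32/2)·12.000²·sin(360°/32) = 449.49 mm²); the cylinder at (4, 0) does not reach this height (z outside [4, 10]); Taking the first minus the rest: none of the subtracted shapes is present at this height, so the r=12 cylinder is unchanged — area = 449.49 mm²; the cube at (5, 2) is absent (z outside [10, 33.5]); Taking the union: only the result so far is present, so the union is just that shape — area = 449.49 mm². At z = 4.32: the r=12 cylinder contributes a regular 32-gon of circumradius 12 (area = (32/2)·12.000²·sin(360°/32) = 449.49 mm²); the r=10.5 cylinder at (4, 0) gives a regular 32-gon of circumradius 10.5 (constant along its height) (area = (32/2)·10.500²·sin(360°/32) = 344.14 mm²); After the difference (first − rest): starting from the r=12 cylinder (449.49 mm²), the r=10.5 cylinder at (4, 0) partially overlaps it — only the 301.16 mm² overlap (of its 344.14 mm²) is removed, clipping the outline — area = 148.32 mm²; the cube at (5, 2) does not reach this height (z outside [10, 33.5]); Merging all regions: only that combined region is present, so the union is just that shape — area = 148.32 mm². Checking containment: the cross-section at z = 4.32 is a subset of the cross-section at z = 3.84.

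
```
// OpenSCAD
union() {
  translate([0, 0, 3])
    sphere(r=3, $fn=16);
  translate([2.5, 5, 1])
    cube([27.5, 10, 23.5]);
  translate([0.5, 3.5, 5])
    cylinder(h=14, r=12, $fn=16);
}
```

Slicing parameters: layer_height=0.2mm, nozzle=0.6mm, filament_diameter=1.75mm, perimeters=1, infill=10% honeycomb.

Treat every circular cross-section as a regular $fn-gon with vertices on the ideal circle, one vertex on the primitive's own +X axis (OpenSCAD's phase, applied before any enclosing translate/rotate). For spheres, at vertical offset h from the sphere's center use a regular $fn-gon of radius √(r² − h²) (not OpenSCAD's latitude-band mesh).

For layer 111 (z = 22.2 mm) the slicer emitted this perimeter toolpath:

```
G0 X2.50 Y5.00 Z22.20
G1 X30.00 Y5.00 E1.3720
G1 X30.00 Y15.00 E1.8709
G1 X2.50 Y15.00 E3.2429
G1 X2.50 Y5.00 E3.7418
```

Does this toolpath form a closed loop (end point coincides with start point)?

yes

Start point (G0): (2.50, 5.00). End point (last G1): the path returns to the start — closed.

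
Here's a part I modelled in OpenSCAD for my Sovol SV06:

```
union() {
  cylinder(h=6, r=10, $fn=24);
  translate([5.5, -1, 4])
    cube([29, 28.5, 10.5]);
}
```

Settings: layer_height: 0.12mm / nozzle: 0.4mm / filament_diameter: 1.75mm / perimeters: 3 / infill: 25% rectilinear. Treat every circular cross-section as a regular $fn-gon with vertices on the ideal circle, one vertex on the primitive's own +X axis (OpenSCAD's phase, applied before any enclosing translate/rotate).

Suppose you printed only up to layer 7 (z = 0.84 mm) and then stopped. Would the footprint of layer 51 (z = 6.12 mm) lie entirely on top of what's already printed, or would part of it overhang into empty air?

part overhangs

Compare the two slices. At z = 0.84: the r=10 cylinder contributes a regular 24-gon of circumradius 10 (area = (24/2)·10.000²·sin(360°/24) = 310.58 mm²); the cube at (5.5, -1) does not reach this height (z outside [4, 14.5]); Taking the union: only the r=10 cylinder is present, so the union is just that shape — area = 310.58 mm². At z = 6.12: the cylinder is absent (z outside [0, 6]); the 29×28.5 cube at (5.5, -1) contributes its full rectangle (area 826.50 mm²); Combining (union): only the 29×28.5 cube at (5.5, -1) is present, so the union is just that shape — area = 826.50 mm². Checking containment: at z = 6.12 the cross-section extends beyond the z = 0.84 cross-section by about 796.19 mm².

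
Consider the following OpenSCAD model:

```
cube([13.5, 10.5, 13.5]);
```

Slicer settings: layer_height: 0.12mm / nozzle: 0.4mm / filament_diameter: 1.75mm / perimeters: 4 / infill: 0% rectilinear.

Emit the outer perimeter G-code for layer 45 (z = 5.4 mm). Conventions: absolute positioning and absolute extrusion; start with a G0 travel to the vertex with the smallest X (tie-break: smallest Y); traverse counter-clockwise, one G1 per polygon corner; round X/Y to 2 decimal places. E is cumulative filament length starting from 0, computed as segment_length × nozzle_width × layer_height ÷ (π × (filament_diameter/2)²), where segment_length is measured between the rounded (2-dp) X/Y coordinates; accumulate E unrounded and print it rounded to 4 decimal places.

At z = 5.4 mm: the cube is present — its section is the full 13.5×10.5 rectangle. The outline is a single polygon with 4 vertices. Extrusion per mm of travel: 0.4 × 0.12 / (π × 0.875²) = 0.019956. Accumulating E over each segment gives final E = 0.9579.

G0 X0.00 Y0.00 Z5.40
G1 X13.50 Y0.00 E0.2694
G1 X13.50 Y10.50 E0.4789
G1 X0.00 Y10.50 E0.7484
G1 X0.00 Y0.00 E0.9579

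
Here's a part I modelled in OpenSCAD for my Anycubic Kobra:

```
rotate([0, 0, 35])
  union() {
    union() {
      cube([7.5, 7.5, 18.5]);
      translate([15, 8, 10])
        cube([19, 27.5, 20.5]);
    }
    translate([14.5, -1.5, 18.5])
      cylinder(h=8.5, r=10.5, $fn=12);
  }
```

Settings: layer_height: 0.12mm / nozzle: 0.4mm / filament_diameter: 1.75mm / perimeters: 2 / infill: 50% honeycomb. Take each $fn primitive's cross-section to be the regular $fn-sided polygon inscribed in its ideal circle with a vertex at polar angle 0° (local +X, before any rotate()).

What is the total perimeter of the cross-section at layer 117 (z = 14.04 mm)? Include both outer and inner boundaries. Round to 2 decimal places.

At z = 14.04 mm: the cube (footprint 7.5×7.5) is included at this height (perimeter 30.00 mm); the cube at (15, 8) (footprint 19×27.5) is included at this height (perimeter 93.00 mm); Taking the union: the 2 present regions are separate (no shared area or edge), so areas and boundary lengths simply add and each stays a separate island — boundary = 123.00 mm; the cylinder at (14.5, -1.5) is not intersected at this z (z outside [18.5, 27]); Taking the union: only that combined region is present, so the union is just that shape — boundary = 123.00 mm; (whole slice rotated 35° about Z — lengths, areas and connectivity unchanged). Overall, the cross-section has 2 separate islands. Total boundary length (outer) = 123.00 mm.

123.00 mm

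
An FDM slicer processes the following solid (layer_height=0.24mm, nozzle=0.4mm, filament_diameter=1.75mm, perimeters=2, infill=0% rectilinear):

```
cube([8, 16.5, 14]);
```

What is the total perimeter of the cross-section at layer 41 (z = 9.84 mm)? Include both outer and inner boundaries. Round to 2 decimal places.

49.00 mm

At z = 9.84 mm: the 8×16.5 cube contributes its full rectangle (perimeter 49.00 mm). Overall, the cross-section is a single solid region. Total boundary length (outer) = 49.00 mm.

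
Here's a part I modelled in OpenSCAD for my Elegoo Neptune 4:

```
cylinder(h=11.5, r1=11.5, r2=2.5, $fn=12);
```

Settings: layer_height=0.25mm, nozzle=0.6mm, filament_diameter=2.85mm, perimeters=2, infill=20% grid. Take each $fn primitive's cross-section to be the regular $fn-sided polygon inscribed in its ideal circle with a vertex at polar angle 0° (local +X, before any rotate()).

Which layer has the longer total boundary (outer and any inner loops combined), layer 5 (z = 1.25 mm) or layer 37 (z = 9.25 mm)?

Layer 5 (z = 1.25): the cone (r1=11.5→r2=2.5) has section circumradius 10.522 here — a regular 12-gon (perimeter = 2·12·10.522·sin(180°/12) = 65.36 mm). So its perimeter = 65.36 mm. Layer 37 (z = 9.25): the cone (r1=11.5→r2=2.5) has section circumradius 4.261 here — a regular 12-gon (perimeter = 2·12·4.261·sin(180°/12) = 26.47 mm). So its perimeter = 26.47 mm. Layer 5 is larger (65.36 vs 26.47 mm).

layer 5 (z = 1.25 mm)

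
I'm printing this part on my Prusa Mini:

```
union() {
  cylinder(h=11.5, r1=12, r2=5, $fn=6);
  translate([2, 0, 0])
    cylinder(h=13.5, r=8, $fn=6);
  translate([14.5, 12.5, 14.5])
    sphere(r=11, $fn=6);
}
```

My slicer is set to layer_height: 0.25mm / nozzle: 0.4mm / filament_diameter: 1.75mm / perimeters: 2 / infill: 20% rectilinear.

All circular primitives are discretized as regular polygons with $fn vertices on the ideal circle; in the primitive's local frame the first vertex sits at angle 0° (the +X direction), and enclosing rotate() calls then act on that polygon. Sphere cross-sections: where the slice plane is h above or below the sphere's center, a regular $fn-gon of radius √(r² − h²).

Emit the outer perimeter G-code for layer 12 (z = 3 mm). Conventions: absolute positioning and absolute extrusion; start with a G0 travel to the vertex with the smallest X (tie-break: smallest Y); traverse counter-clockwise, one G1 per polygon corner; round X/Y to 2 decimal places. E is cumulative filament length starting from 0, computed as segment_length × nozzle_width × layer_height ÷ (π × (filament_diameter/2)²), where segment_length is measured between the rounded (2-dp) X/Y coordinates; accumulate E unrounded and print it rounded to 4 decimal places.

G0 X-10.17 Y0.00 Z3.00
G1 X-5.09 Y-8.81 E0.4228
G1 X5.09 Y-8.81 E0.8460
G1 X10.17 Y0.00 E1.2688
G1 X5.09 Y8.81 E1.6917
G1 X-5.09 Y8.81 E2.1149
G1 X-10.17 Y0.00 E2.5377

At z = 3 mm: the cone (r1=12→r2=5) has section circumradius 10.174 here — a regular 6-gon; the r=8 cylinder at (2, 0) gives a regular 6-gon of circumradius 8 (constant along its height); the sphere at (14.5, 12.5) does not reach this height (|z−center|=11.500 > r=11); Combining (union): the r=8 cylinder at (2, 0) lies entirely inside the cone, so the union is just the cone — 1 connected region. The outline is a single polygon with 6 vertices. Extrusion per mm of travel: 0.4 × 0.25 / (π × 0.875²) = 0.041575. Accumulating E over each segment gives final E = 2.5377.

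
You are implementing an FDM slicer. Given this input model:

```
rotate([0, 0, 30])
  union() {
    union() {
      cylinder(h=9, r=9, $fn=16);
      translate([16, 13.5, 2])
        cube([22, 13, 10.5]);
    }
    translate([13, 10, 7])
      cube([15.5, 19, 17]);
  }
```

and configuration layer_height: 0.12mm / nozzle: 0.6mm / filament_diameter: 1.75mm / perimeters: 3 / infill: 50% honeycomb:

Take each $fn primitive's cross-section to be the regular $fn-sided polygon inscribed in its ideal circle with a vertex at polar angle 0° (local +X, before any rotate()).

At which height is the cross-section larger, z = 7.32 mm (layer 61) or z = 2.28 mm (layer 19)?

Layer 61 (z = 7.32): the r=9 cylinder gives a regular 16-gon of circumradius 9 (constant along its height) (area = (16/2)·9.000²·sin(360°/16) = 247.98 mm²); the cube at (16, 13.5) (footprint 22×13) is included at this height (area 286.00 mm²); Merging all regions: the 2 present regions are separate (no shared area or edge), so areas and boundary lengths simply add and each stays a separate island — area = 533.98 mm²; the 15.5×19 cube at (13, 10) contributes its full rectangle (area 294.50 mm²); Merging all regions: the regions partially overlap — summed areas 828.48 mm² minus the doubly-counted overlap 162.50 mm² gives 665.98 mm² — area = 665.98 mm²; (whole slice rotated 30° about Z — lengths, areas and connectivity unchanged). So its area = 665.98 mm². Layer 19 (z = 2.28): the r=9 cylinder gives a regular 16-gon of circumradius 9 (constant along its height) (area = (16/2)·9.000²·sin(360°/16) = 247.98 mm²); the cube at (16, 13.5) is present — its section is the full 22×13 rectangle (area 286.00 mm²); Combining (union): the 2 present regions are separate (no shared area or edge), so areas and boundary lengths simply add and each stays a separate island — area = 533.98 mm²; the cube at (13, 10) is not intersected at this z (z outside [7, 24]); Merging all regions: only that combined region is present, so the union is just that shape — area = 533.98 mm²; (rotated 30° about Z; rotation is an isometry so areas/perimeters/island counts are preserved). So its area = 533.98 mm². Layer 61 is larger (665.98 vs 533.98 mm²).

layer 61 (z = 7.32 mm)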